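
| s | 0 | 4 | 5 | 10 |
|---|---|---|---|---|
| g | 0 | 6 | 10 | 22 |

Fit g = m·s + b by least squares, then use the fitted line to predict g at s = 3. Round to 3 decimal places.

ĝ = 5.586

Compute the Gram sums: Σs·s = 141, Σs = 19, Σ1 = 4.
And Σs·g = 294, Σg = 38.
Normal equations: [[141, 19]; [19, 4]]·[m, b]ᵀ = [294, 38]ᵀ.
Eliminating b: 4·(row 1) − 19·(row 2) gives 203·m = 4·294 − 19·38 = 454, so m = 454/203.
Then b = (38 − 19·(454/203))/4 = -228/203.
At s = 3: ĝ = (454/203)·(3) + (-228/203)·(1) = 162/29.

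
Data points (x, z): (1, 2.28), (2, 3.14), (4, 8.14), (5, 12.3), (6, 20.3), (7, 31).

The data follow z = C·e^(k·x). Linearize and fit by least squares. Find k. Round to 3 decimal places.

Taking logs, ln z = k·x + ln C, so regress ln z on x.
Σx = 25.0000, Σ(x)² = 131.0000, Σln z = 13.0194, Σx·ln z = 66.1494.
Equations: 131.0000·k + 25.0000·ln C = 66.1494;  25.0000·k + 6·ln C = 13.0194.
Δ = 131.0000·6 − (25.0000)² = 161.0000; k = (66.1494·6 − 25.0000·13.0194)/161.0000 = 0.44355, ln C = (131.0000·13.0194 − 25.0000·66.1494)/161.0000 = 0.32177.

k = 0.444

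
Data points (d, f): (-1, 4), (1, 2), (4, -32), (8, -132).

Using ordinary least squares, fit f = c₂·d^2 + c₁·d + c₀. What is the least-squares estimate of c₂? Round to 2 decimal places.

Sums needed: Σd^2·d^2 = 4354, Σd^2·d = 576, Σd^2 = 82, Σd·d = 82, Σd = 12, Σ1 = 4.
For Mᵀf: Σd^2·f = -8954, Σd·f = -1186, Σf = -158.
Normal equations: [[4354, 576, 82]; [576, 82, 12]; [82, 12, 4]]·[c₂, c₁, c₀]ᵀ = [-8954, -1186, -158]ᵀ.
Solving the 3×3 system (Gaussian elimination) gives c₂ = -4655/2343, c₁ = -87/71, c₀ = 11492/2343.

c₂ = -1.99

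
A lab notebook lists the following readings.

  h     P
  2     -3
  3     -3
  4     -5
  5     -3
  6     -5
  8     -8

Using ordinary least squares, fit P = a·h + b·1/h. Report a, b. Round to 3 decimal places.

a = -0.853, b = -2.097

Normal-equation sums: Σh·h = 154, Σh·1/h = 6, Σ1/h·1/h = 7301/14400.
And Σh·P = -144, Σ1/h·P = -371/60.
Normal equations: [[154, 6]; [6, 7301/14400]]·[a, b]ᵀ = [-144, -371/60]ᵀ.
Determinant 154·(7301/14400) − 6² = 302977/7200.
a = ((-144)·(7301/14400) − 6·(-371/60))/(302977/7200) = -258552/302977; b = (154·(-371/60) − 6·(-144))/(302977/7200) = -635280/302977.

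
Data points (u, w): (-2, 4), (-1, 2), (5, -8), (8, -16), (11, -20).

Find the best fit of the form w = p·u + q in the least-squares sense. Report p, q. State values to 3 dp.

p = -1.880, q = 0.297

From the data, Σu·u = 215, Σu = 21, Σ1 = 5.
Moment sums: Σu·w = -398, Σw = -38.
So AᵀA·[p, q]ᵀ = Aᵀw: [[215, 21]; [21, 5]]·[p, q]ᵀ = [-398, -38]ᵀ.
Determinant 215·5 − 21² = 634.
p = ((-398)·5 − 21·(-38))/634 = -596/317; q = (215·(-38) − 21·(-398))/634 = 94/317.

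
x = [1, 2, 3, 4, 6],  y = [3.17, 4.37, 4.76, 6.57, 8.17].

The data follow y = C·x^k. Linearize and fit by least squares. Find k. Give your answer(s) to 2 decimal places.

With ln yᵢ as the transformed response and ln xᵢ as the regressor:
XᵀX = [[6.8196, 4.9698]; [4.9698, 5]], rhs = [9.1096, 8.1717]ᵀ  (here Σln x = 4.9698, Σ(ln x)² = 6.8196, Σln y = 8.1717, Σln x·ln y = 9.1096).
Solving (det = 9.3990): k = 0.52516, ln C = 1.11236.

k = 0.53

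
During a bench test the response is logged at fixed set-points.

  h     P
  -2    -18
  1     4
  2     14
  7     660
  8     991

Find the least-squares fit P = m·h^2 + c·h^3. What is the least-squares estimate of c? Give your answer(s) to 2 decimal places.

c = 2.00

With design matrix A, AᵀA = [[6530, 49576]; [49576, 379922]] and AᵀP = [95752, 734032]ᵀ.
Eliminating c: 379922·(row 1) − 49576·(row 2) gives 23110884·m = 379922·95752 − 49576·734032 = -12079088, so m = -3019772/5777721.
Then c = (734032 − 49576·(-3019772/5777721))/379922 = 11556952/5777721.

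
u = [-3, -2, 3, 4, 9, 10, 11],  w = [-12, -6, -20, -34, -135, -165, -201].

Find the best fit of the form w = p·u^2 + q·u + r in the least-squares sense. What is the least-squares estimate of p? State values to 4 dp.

Setting ∂/∂p … = 0 gives: 31636·p + 3116·q + 340·r = -52612;  3116·p + 340·q + 32·r = -5224;  340·p + 32·q + 7·r = -573.
(Σu^2·u^2 = 31636, Σu^2·u = 3116, Σu^2 = 340, Σu·u = 340, Σu = 32, Σ1 = 7, Σu^2·w = -52612, Σu·w = -5224, Σw = -573.)
Inverting the 3×3 Gram matrix, [p, q, r]ᵀ = [-8905/5959, -24989/17877, -51539/17877]ᵀ.

p = -1.4944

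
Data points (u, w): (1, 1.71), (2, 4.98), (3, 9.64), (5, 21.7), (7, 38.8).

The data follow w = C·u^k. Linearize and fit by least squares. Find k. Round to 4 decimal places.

With ln wᵢ as the transformed response and ln uᵢ as the regressor:
Over the data: Σln u = 5.3471, Σ(ln u)² = 8.0643, Σln w = 11.1436, Σln u·ln w = 15.6739.
Normal system: [[8.0643, 5.3471]; [5.3471, 5]]·[k, ln C]ᵀ = [15.6739, 11.1436]ᵀ.
Slope k = (n·Σln u·ln w − Σln u·Σln w)/(n·Σ(ln u)² − (Σln u)²) = (5·15.6739 − 5.3471·11.1436)/11.7297 = 1.60135; ln C = (Σln w − k·Σln u)/n = 0.51619.

k = 1.6014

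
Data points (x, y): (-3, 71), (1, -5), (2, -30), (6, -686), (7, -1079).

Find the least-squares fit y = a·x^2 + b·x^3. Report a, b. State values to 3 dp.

a = -1.132, b = -2.985

Entries of AᵀA: Σx^2·x^2 = 3795, Σx^2·x^3 = 24373, Σx^3·x^3 = 165099.
And Σx^2·y = -77053, Σx^3·y = -520435.
Normal equations: [[3795, 24373]; [24373, 165099]]·[a, b]ᵀ = [-77053, -520435]ᵀ.
Δ = 3795·165099 − 24373² = 32507576.
a = ((-77053)·165099 − 24373·(-520435))/32507576 = -4601374/4063447; b = (3795·(-520435) − 24373·(-77053))/32507576 = -12129757/4063447.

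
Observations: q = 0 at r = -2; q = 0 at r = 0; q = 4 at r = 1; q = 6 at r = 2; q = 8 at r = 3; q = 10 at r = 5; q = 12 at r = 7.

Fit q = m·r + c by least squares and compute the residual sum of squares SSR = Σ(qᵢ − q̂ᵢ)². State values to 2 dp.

The normal system MᵀM·[m, c]ᵀ = Mᵀq is [[92, 16]; [16, 7]]·[m, c]ᵀ = [174, 40]ᵀ.
Eliminating c: 7·(row 1) − 16·(row 2) gives 388·m = 7·174 − 16·40 = 578, so m = 289/194.
Then c = (40 − 16·(289/194))/7 = 224/97.
Residuals: 65/97, -224/97, 39/194, 69/97, 237/194, 47/194, -143/194; SSR = 817/97.

SSR = 8.42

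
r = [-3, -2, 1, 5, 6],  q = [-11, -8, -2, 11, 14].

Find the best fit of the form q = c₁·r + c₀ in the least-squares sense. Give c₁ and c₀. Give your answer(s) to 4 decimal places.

c₁ = 2.7669, c₀ = -3.0736

Forming XᵀX = [[75, 7]; [7, 5]] and Xᵀq = [186, 4]ᵀ gives XᵀX·[c₁, c₀]ᵀ = Xᵀq.
det = 75·5 − 7² = 326.
c₁ = (186·5 − 7·4)/326 = 451/163; c₀ = (75·4 − 7·186)/326 = -501/163.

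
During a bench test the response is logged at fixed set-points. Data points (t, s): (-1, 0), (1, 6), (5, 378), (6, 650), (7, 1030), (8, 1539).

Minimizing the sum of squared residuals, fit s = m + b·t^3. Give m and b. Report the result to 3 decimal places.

m = 2.798, b = 2.999

Entries of AᵀA: Σ1 = 6, Σt^3 = 1196, Σt^3·t^3 = 442076.
And Σs = 3603, Σt^3·s = 1328914.
AᵀA·[m, b]ᵀ = Aᵀs becomes [[6, 1196]; [1196, 442076]]·[m, b]ᵀ = [3603, 1328914]ᵀ.
Eliminating b: 442076·(row 1) − 1196·(row 2) gives 1222040·m = 442076·3603 − 1196·1328914 = 3418684, so m = 854671/305510.
Then b = (1328914 − 1196·(854671/305510))/442076 = 458037/152755.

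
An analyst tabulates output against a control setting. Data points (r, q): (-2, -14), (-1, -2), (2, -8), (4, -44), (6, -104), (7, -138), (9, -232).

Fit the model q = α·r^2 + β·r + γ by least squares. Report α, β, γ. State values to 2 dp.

The normal equations are: 10547·α + 1351·β + 191·γ = -30092;  1351·α + 191·β + 25·γ = -3840;  191·α + 25·β + 7·γ = -542.
(Σr^2·r^2 = 10547, Σr^2·r = 1351, Σr^2 = 191, Σr·r = 191, Σr = 25, Σ1 = 7, Σr^2·q = -30092, Σr·q = -3840, Σq = -542.)
Solving the 3×3 system (Gaussian elimination) gives α = -494993/166809, β = 132013/166809, γ = 39660/55603.

α = -2.97, β = 0.79, γ = 0.71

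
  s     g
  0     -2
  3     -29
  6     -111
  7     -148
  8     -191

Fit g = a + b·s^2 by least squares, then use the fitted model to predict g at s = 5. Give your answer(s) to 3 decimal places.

Compute the Gram sums: Σ1 = 5, Σs^2 = 158, Σs^2·s^2 = 7874.
For Xᵀg: Σg = -481, Σs^2·g = -23733.
So XᵀX·[a, b]ᵀ = Xᵀg: [[5, 158]; [158, 7874]]·[a, b]ᵀ = [-481, -23733]ᵀ.
det = 5·7874 − 158² = 14406.
a = ((-481)·7874 − 158·(-23733))/14406 = -18790/7203; b = (5·(-23733) − 158·(-481))/14406 = -42667/14406.
At s = 5: ĝ = (-18790/7203)·(1) + (-42667/14406)·(25) = -368085/4802.

ĝ = -76.652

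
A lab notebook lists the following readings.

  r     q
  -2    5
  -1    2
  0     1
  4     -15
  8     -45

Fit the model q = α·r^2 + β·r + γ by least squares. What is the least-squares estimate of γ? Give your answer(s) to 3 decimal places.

From the data, Σr^2·r^2 = 4369, Σr^2·r = 567, Σr^2 = 85, Σr·r = 85, Σr = 9, Σ1 = 5.
Moment sums: Σr^2·q = -3098, Σr·q = -432, Σq = -52.
MᵀM·[α, β, γ]ᵀ = Mᵀq becomes [[4369, 567, 85]; [567, 85, 9]; [85, 9, 5]]·[α, β, γ]ᵀ = [-3098, -432, -52]ᵀ.
Solving the 3×3 system (Gaussian elimination) gives α = -15282/37219, β = -91107/37219, γ = 36709/37219.

γ = 0.986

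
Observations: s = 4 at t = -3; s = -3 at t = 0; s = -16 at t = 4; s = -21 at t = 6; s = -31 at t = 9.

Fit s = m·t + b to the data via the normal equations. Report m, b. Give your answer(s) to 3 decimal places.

m = -2.936, b = -4.004

Sums needed: Σt·t = 142, Σt = 16, Σ1 = 5.
Moment sums: Σt·s = -481, Σs = -67.
Normal equations: [[142, 16]; [16, 5]]·[m, b]ᵀ = [-481, -67]ᵀ.
Δ = 142·5 − 16² = 454.
m = ((-481)·5 − 16·(-67))/454 = -1333/454; b = (142·(-67) − 16·(-481))/454 = -909/227.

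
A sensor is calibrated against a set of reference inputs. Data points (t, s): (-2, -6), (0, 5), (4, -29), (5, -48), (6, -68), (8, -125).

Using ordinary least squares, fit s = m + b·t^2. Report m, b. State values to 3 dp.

m = 3.316, b = -2.006

Normal-equation sums: Σ1 = 6, Σt^2 = 145, Σt^2·t^2 = 6289.
Moment sums: Σs = -271, Σt^2·s = -12136.
So MᵀM·[m, b]ᵀ = Mᵀs: [[6, 145]; [145, 6289]]·[m, b]ᵀ = [-271, -12136]ᵀ.
Determinant 6·6289 − 145² = 16709.
m = ((-271)·6289 − 145·(-12136))/16709 = 55401/16709; b = (6·(-12136) − 145·(-271))/16709 = -33521/16709.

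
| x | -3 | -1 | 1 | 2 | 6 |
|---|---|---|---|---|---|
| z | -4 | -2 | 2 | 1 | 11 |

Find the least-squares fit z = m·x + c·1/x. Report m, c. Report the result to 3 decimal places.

m = 1.676, c = -0.299

With design matrix A, AᵀA = [[51, 5]; [5, 43/18]] and Aᵀz = [84, 23/3]ᵀ.
Eliminating c: (43/18)·(row 1) − 5·(row 2) gives (581/6)·m = (43/18)·84 − 5·(23/3) = 487/3, so m = 974/581.
Then c = ((23/3) − 5·(974/581))/(43/18) = -174/581.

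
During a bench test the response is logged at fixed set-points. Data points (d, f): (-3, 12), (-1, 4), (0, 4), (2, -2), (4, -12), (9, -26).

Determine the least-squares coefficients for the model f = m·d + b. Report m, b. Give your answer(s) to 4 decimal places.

Entries of XᵀX: Σd·d = 111, Σd = 11, Σ1 = 6.
For Xᵀf: Σd·f = -326, Σf = -20.
So XᵀX·[m, b]ᵀ = Xᵀf: [[111, 11]; [11, 6]]·[m, b]ᵀ = [-326, -20]ᵀ.
Eliminating b: 6·(row 1) − 11·(row 2) gives 545·m = 6·(-326) − 11·(-20) = -1736, so m = -1736/545.
Then b = ((-20) − 11·(-1736/545))/6 = 1366/545.

m = -3.1853, b = 2.5064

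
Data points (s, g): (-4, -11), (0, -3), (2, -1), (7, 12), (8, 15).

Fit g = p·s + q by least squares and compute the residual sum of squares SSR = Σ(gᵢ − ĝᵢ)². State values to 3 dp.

With design matrix M, MᵀM = [[133, 13]; [13, 5]] and Mᵀg = [246, 12]ᵀ.
Eliminating q: 5·(row 1) − 13·(row 2) gives 496·p = 5·246 − 13·12 = 1074, so p = 537/248.
Then q = (12 − 13·(537/248))/5 = -801/248.
Residuals: 221/248, 57/248, -521/248, 9/124, 225/248; SSR = 755/124.

SSR = 6.089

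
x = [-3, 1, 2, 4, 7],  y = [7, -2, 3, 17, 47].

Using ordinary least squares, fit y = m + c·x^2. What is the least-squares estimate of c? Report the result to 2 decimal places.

Sums needed: Σ1 = 5, Σx^2 = 79, Σx^2·x^2 = 2755.
For Mᵀy: Σy = 72, Σx^2·y = 2648.
MᵀM·[m, c]ᵀ = Mᵀy becomes [[5, 79]; [79, 2755]]·[m, c]ᵀ = [72, 2648]ᵀ.
Δ = 5·2755 − 79² = 7534.
m = (72·2755 − 79·2648)/7534 = -5416/3767; c = (5·2648 − 79·72)/7534 = 3776/3767.

c = 1.00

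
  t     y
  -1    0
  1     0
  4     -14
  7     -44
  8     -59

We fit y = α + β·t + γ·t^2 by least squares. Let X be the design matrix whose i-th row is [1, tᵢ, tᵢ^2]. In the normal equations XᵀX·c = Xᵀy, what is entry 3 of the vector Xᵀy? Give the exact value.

Entry 3 ↔ basis t^2, so (Xᵀy)_{3} = Σᵢ (t^2)·yᵢ = (1)·(0) + (1)·(0) + (16)·(-14) + (49)·(-44) + (64)·(-59) = -6156.

-6156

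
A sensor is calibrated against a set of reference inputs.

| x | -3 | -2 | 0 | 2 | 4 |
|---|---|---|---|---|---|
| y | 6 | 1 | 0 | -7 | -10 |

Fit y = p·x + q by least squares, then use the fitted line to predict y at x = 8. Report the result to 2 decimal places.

Forming AᵀA = [[33, 1]; [1, 5]] and Aᵀy = [-74, -10]ᵀ gives AᵀA·[p, q]ᵀ = Aᵀy.
Δ = 33·5 − 1² = 164.
p = ((-74)·5 − 1·(-10))/164 = -90/41; q = (33·(-10) − 1·(-74))/164 = -64/41.
At x = 8: ŷ = (-90/41)·(8) + (-64/41)·(1) = -784/41.

ŷ = -19.12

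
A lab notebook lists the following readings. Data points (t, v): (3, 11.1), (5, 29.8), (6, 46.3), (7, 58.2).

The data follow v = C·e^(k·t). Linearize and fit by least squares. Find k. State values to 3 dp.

k = 0.426

Linearized form: ln v = k·t + ln C. From the 4 transformed points,
Over the data: Σt = 21.0000, Σ(t)² = 119.0000, Σln v = 13.7005, Σt·ln v = 75.6514.
Normal system: [[119.0000, 21.0000]; [21.0000, 4]]·[k, ln C]ᵀ = [75.6514, 13.7005]ᵀ.
Δ = 119.0000·4 − (21.0000)² = 35.0000; k = (75.6514·4 − 21.0000·13.7005)/35.0000 = 0.42559, ln C = (119.0000·13.7005 − 21.0000·75.6514)/35.0000 = 1.19078.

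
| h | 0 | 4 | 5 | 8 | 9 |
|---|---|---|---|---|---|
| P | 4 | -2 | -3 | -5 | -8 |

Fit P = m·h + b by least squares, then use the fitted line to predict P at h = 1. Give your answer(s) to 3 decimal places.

Entries of MᵀM: Σh·h = 186, Σh = 26, Σ1 = 5.
For MᵀP: Σh·P = -135, ΣP = -14.
So MᵀM·[m, b]ᵀ = MᵀP: [[186, 26]; [26, 5]]·[m, b]ᵀ = [-135, -14]ᵀ.
det = 186·5 − 26² = 254.
m = ((-135)·5 − 26·(-14))/254 = -311/254; b = (186·(-14) − 26·(-135))/254 = 453/127.
At h = 1: P̂ = (-311/254)·(1) + (453/127)·(1) = 595/254.

P̂ = 2.343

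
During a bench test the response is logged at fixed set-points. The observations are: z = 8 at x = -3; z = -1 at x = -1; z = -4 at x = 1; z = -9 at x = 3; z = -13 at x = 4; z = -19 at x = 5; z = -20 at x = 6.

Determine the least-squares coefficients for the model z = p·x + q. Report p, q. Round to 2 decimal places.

Forming MᵀM = [[97, 15]; [15, 7]] and Mᵀz = [-321, -58]ᵀ gives MᵀM·[p, q]ᵀ = Mᵀz.
Eliminating q: 7·(row 1) − 15·(row 2) gives 454·p = 7·(-321) − 15·(-58) = -1377, so p = -1377/454.
Then q = ((-58) − 15·(-1377/454))/7 = -811/454.

p = -3.03, q = -1.79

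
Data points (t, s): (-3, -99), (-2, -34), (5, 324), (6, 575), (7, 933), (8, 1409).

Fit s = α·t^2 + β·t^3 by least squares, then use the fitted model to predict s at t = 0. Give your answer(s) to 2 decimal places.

Entries of MᵀM: Σt^2·t^2 = 8515, Σt^2·t^3 = 60201, Σt^3·t^3 = 442867.
And Σt^2·s = 163666, Σt^3·s = 1209072.
MᵀM·[α, β]ᵀ = Mᵀs becomes [[8515, 60201]; [60201, 442867]]·[α, β]ᵀ = [163666, 1209072]ᵀ.
Eliminating β: 442867·(row 1) − 60201·(row 2) gives 146852104·α = 442867·163666 − 60201·1209072 = -305073050, so α = -152536525/73426052.
Then β = (1209072 − 60201·(-152536525/73426052))/442867 = 221195607/73426052.
At t = 0: ŝ = (-152536525/73426052)·(0) + (221195607/73426052)·(0) = 0.

ŝ = 0.00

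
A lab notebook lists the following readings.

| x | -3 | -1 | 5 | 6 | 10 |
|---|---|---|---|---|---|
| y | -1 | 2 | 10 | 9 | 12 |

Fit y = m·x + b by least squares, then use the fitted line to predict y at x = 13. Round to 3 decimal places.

ŷ = 16.254

From the data, Σx·x = 171, Σx = 17, Σ1 = 5.
And Σx·y = 225, Σy = 32.
AᵀA·[m, b]ᵀ = Aᵀy becomes [[171, 17]; [17, 5]]·[m, b]ᵀ = [225, 32]ᵀ.
Determinant 171·5 − 17² = 566.
m = (225·5 − 17·32)/566 = 581/566; b = (171·32 − 17·225)/566 = 1647/566.
At x = 13: ŷ = (581/566)·(13) + (1647/566)·(1) = 4600/283.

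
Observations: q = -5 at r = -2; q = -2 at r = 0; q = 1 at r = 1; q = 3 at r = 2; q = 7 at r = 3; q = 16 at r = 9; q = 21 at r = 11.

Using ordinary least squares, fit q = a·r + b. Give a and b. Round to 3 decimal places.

a = 1.978, b = -0.925

From the data, Σr·r = 220, Σr = 24, Σ1 = 7.
Right-hand side: Σr·q = 413, Σq = 41.
Eliminating b: 7·(row 1) − 24·(row 2) gives 964·a = 7·413 − 24·41 = 1907, so a = 1907/964.
Then b = (41 − 24·(1907/964))/7 = -223/241.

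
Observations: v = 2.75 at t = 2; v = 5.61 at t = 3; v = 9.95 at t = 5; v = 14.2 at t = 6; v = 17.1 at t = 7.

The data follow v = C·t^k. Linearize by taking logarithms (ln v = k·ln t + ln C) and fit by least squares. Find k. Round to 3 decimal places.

k = 1.426

Taking logs, ln v = k·ln t + ln C, so regress ln v on ln t.
XᵀX = [[11.2747, 7.1389]; [7.1389, 5]], rhs = [16.5722, 10.5260]ᵀ  (here Σln t = 7.1389, Σ(ln t)² = 11.2747, Σln v = 10.5260, Σln t·ln v = 16.5722).
Solving (det = 5.4099): k = 1.42642, ln C = 0.06860.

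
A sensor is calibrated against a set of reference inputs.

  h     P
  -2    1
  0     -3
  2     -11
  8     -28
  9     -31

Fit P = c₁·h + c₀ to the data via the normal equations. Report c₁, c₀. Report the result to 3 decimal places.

Sums needed: Σh·h = 153, Σh = 17, Σ1 = 5.
And Σh·P = -527, ΣP = -72.
So XᵀX·[c₁, c₀]ᵀ = XᵀP: [[153, 17]; [17, 5]]·[c₁, c₀]ᵀ = [-527, -72]ᵀ.
Eliminating c₀: 5·(row 1) − 17·(row 2) gives 476·c₁ = 5·(-527) − 17·(-72) = -1411, so c₁ = -83/28.
Then c₀ = ((-72) − 17·(-83/28))/5 = -121/28.

c₁ = -2.964, c₀ = -4.321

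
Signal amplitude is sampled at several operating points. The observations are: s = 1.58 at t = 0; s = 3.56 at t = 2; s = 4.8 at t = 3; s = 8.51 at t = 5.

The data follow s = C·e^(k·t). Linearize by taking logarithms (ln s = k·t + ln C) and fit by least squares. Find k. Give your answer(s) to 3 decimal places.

k = 0.335

Linearized form: ln s = k·t + ln C. From the 4 transformed points,
Over the data: Σt = 10.0000, Σ(t)² = 38.0000, Σln s = 5.4370, Σt·ln s = 17.9516.
Normal system: [[38.0000, 10.0000]; [10.0000, 4]]·[k, ln C]ᵀ = [17.9516, 5.4370]ᵀ.
Solving (det = 52.0000): k = 0.33531, ln C = 0.52100.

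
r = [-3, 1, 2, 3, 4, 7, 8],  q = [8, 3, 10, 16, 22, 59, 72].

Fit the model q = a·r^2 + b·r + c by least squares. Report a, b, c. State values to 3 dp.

Normal-equation sums: Σr^2·r^2 = 6932, Σr^2·r = 928, Σr^2 = 152, Σr·r = 152, Σr = 22, Σ1 = 7.
For Mᵀq: Σr^2·q = 8110, Σr·q = 1124, Σq = 190.
MᵀM·[a, b, c]ᵀ = Mᵀq becomes [[6932, 928, 152]; [928, 152, 22]; [152, 22, 7]]·[a, b, c]ᵀ = [8110, 1124, 190]ᵀ.
Row-reducing yields a = 2463/2602, b = 1580/1301, c = 3606/1301.

a = 0.947, b = 1.214, c = 2.772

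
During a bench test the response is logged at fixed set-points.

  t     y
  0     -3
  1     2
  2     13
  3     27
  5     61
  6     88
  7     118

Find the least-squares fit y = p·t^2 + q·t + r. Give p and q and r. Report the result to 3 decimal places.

Sums needed: Σt^2·t^2 = 4420, Σt^2·t = 720, Σt^2 = 124, Σt·t = 124, Σt = 24, Σ1 = 7.
Moment sums: Σt^2·y = 10772, Σt·y = 1768, Σy = 306.
Normal equations: [[4420, 720, 124]; [720, 124, 24]; [124, 24, 7]]·[p, q, r]ᵀ = [10772, 1768, 306]ᵀ.
Row-reducing yields p = 4931/2541, q = 2978/847, r = -986/363.

p = 1.941, q = 3.516, r = -2.716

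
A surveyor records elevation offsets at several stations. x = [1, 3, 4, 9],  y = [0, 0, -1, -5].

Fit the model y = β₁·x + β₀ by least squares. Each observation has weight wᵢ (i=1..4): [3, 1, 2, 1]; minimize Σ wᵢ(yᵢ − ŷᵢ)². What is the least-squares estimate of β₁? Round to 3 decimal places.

β₁ = -0.607

Compute the Gram sums: Σwᵢ·x·x = 125, Σwᵢ·x = 23, Σwᵢ·1 = 7.
Moment sums: Σwᵢ·x·y = -53, Σwᵢ·y = -7.
det = 125·7 − 23² = 346.
β₁ = ((-53)·7 − 23·(-7))/346 = -105/173; β₀ = (125·(-7) − 23·(-53))/346 = 172/173.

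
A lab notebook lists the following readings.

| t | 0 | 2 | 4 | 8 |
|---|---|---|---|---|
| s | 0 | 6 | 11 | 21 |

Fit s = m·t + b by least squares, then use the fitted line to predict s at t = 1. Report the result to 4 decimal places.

Setting ∂/∂m … = 0 gives: 84·m + 14·b = 224;  14·m + 4·b = 38.
Eliminating b: 4·(row 1) − 14·(row 2) gives 140·m = 4·224 − 14·38 = 364, so m = 13/5.
Then b = (38 − 14·(13/5))/4 = 2/5.
At t = 1: ŝ = (13/5)·(1) + (2/5)·(1) = 3.

ŝ = 3.0000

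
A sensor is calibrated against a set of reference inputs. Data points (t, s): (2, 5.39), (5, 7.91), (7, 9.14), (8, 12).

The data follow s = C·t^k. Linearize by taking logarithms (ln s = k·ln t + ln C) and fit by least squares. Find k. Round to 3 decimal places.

Let Y = ln s. Fitting Y = k·ln t + ln C by least squares:
Σln t = 6.3279, Σ(ln t)² = 11.1814, Σln s = 8.4502, Σln t·ln s = 13.9690.
Equations: 11.1814·k + 6.3279·ln C = 13.9690;  6.3279·k + 4·ln C = 8.4502.
Solving (det = 4.6828): k = 0.51326, ln C = 1.30059.

k = 0.513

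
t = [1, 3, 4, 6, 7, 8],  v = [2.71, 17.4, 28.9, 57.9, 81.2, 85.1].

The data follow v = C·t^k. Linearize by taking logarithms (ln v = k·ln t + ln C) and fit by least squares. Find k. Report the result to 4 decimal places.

k = 1.6997

With ln vᵢ as the transformed response and ln tᵢ as the regressor:
XᵀX = [[14.4498, 8.3020]; [8.3020, 6]], rhs = [32.8704, 20.1167]ᵀ  (here Σln t = 8.3020, Σ(ln t)² = 14.4498, Σln v = 20.1167, Σln t·ln v = 32.8704).
Δ = 14.4498·6 − (8.3020)² = 17.7753; k = (32.8704·6 − 8.3020·20.1167)/17.7753 = 1.69970, ln C = (14.4498·20.1167 − 8.3020·32.8704)/17.7753 = 1.00096.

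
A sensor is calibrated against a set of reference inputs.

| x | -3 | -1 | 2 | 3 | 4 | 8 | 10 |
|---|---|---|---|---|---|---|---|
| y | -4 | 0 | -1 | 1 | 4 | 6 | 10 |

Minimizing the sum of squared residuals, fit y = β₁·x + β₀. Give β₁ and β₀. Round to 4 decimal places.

Normal-equation sums: Σx·x = 203, Σx = 23, Σ1 = 7.
For Mᵀy: Σx·y = 177, Σy = 16.
MᵀM·[β₁, β₀]ᵀ = Mᵀy becomes [[203, 23]; [23, 7]]·[β₁, β₀]ᵀ = [177, 16]ᵀ.
Eliminating β₀: 7·(row 1) − 23·(row 2) gives 892·β₁ = 7·177 − 23·16 = 871, so β₁ = 871/892.
Then β₀ = (16 − 23·(871/892))/7 = -823/892.

β₁ = 0.9765, β₀ = -0.9226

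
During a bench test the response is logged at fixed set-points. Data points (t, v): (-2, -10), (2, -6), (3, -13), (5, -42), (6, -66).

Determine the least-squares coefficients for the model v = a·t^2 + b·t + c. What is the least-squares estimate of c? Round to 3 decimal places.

c = 0.734

With design matrix A, AᵀA = [[2034, 368, 78]; [368, 78, 14]; [78, 14, 5]] and Aᵀv = [-3607, -637, -137]ᵀ.
Solving the 3×3 system (Gaussian elimination) gives a = -47799/23318, b = 32009/23318, c = 8563/11659.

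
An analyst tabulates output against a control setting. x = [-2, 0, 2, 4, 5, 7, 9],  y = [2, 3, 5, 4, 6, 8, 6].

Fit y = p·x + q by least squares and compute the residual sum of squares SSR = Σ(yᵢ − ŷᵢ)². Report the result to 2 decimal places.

SSR = 6.51

Compute the Gram sums: Σx·x = 179, Σx = 25, Σ1 = 7.
For Aᵀy: Σx·y = 162, Σy = 34.
So AᵀA·[p, q]ᵀ = Aᵀy: [[179, 25]; [25, 7]]·[p, q]ᵀ = [162, 34]ᵀ.
det = 179·7 − 25² = 628.
p = (162·7 − 25·34)/628 = 71/157; q = (179·34 − 25·162)/628 = 509/157.
Residuals: -53/157, -38/157, 134/157, -165/157, 78/157, 250/157, -206/157; SSR = 1022/157.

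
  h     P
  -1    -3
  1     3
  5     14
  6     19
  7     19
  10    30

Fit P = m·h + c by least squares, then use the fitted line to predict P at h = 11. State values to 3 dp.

P̂ = 32.381

XᵀX·[m, c]ᵀ = XᵀP reads: 212·m + 28·c = 623;  28·m + 6·c = 82.
Determinant 212·6 − 28² = 488.
m = (623·6 − 28·82)/488 = 721/244; c = (212·82 − 28·623)/488 = -15/122.
At h = 11: P̂ = (721/244)·(11) + (-15/122)·(1) = 7901/244.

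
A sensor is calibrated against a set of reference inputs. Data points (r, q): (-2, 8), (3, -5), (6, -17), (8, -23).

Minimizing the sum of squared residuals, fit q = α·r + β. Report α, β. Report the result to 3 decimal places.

Forming MᵀM = [[113, 15]; [15, 4]] and Mᵀq = [-317, -37]ᵀ gives MᵀM·[α, β]ᵀ = Mᵀq.
Eliminating β: 4·(row 1) − 15·(row 2) gives 227·α = 4·(-317) − 15·(-37) = -713, so α = -713/227.
Then β = ((-37) − 15·(-713/227))/4 = 574/227.

α = -3.141, β = 2.529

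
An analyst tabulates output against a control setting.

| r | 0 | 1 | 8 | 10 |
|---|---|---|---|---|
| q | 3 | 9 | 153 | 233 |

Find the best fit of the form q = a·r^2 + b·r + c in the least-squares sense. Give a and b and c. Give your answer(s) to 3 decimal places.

Forming MᵀM = [[14097, 1513, 165]; [1513, 165, 19]; [165, 19, 4]] and Mᵀq = [33101, 3563, 398]ᵀ gives MᵀM·[a, b, c]ᵀ = Mᵀq.
Inverting the 3×3 Gram matrix, [a, b, c]ᵀ = [27421/13178, 27337/13178, 25122/6589]ᵀ.

a = 2.081, b = 2.074, c = 3.813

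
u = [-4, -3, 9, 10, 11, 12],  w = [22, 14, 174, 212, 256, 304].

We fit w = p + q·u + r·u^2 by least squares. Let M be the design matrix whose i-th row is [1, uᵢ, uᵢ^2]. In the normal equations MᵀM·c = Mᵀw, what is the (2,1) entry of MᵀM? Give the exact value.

35

Row 2 ↔ basis u, column 1 ↔ basis 1, so (MᵀM)_{2,1} = Σᵢ u = (-4)·(1) + (-3)·(1) + (9)·(1) + (10)·(1) + (11)·(1) + (12)·(1) = 35.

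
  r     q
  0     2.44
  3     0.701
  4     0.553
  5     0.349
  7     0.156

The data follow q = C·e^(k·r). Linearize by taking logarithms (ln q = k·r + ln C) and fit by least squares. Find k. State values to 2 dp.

Taking logs, ln q = k·r + ln C, so regress ln q on r.
XᵀX = [[99.0000, 19.0000]; [19.0000, 5]], rhs = [-21.7040, -2.9662]ᵀ  (here Σr = 19.0000, Σ(r)² = 99.0000, Σln q = -2.9662, Σr·ln q = -21.7040).
Δ = 99.0000·5 − (19.0000)² = 134.0000; k = (-21.7040·5 − 19.0000·-2.9662)/134.0000 = -0.38927, ln C = (99.0000·-2.9662 − 19.0000·-21.7040)/134.0000 = 0.88597.

k = -0.39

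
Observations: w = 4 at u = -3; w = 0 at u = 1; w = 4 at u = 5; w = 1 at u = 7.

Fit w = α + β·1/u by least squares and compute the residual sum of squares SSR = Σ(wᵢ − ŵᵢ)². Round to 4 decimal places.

Normal-equation sums: Σ1 = 4, Σ1/u = 106/105, Σ1/u·1/u = 12916/11025.
Moment sums: Σw = 9, Σ1/u·w = -41/105.
Eliminating β: (12916/11025)·(row 1) − (106/105)·(row 2) gives (4492/1225)·α = (12916/11025)·9 − (106/105)·(-41/105) = 24118/2205, so α = 60295/20214.
Then β = ((-41/105) − (106/105)·(60295/20214))/(12916/11025) = -19565/6738.
Residuals: 166/3369, -800/10107, 16150/10107, -15848/10107; SSR = 50744/10107.

SSR = 5.0207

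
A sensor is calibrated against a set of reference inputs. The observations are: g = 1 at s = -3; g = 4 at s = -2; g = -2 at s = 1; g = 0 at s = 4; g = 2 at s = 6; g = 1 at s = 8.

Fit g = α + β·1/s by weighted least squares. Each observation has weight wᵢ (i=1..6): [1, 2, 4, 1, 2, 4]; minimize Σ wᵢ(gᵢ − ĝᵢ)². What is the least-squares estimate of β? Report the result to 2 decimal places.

β = -3.59

The normal equations are: 14·α + (15/4)·β = 9;  (15/4)·α + (115/24)·β = -67/6.
(Σwᵢ·1 = 14, Σwᵢ·1/s = 15/4, Σwᵢ·1/s·1/s = 115/24, Σwᵢ·g = 9, Σwᵢ·1/s·g = -67/6.)
Determinant 14·(115/24) − (15/4)² = 2545/48.
α = (9·(115/24) − (15/4)·(-67/6))/(2545/48) = 816/509; β = (14·(-67/6) − (15/4)·9)/(2545/48) = -9124/2545.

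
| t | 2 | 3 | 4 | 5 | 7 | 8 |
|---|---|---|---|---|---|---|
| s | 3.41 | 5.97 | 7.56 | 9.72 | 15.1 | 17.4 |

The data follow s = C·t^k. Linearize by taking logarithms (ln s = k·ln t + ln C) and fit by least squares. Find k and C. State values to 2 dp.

With ln sᵢ as the transformed response and ln tᵢ as the regressor:
AᵀA = [[14.3101, 8.8128]; [8.8128, 6]], rhs = [20.5001, 12.8817]ᵀ  (here Σln t = 8.8128, Σ(ln t)² = 14.3101, Σln s = 12.8817, Σln t·ln s = 20.5001).
Δ = 14.3101·6 − (8.8128)² = 8.1947; k = (20.5001·6 − 8.8128·12.8817)/8.1947 = 1.15641, ln C = (14.3101·12.8817 − 8.8128·20.5001)/8.1947 = 0.44841, so C = exp(0.44841) = 1.56582.

k = 1.16, C = 1.57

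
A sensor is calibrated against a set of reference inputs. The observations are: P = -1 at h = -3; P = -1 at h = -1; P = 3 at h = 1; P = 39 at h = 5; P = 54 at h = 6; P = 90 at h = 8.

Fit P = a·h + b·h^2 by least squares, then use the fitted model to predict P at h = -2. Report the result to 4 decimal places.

P̂ = -1.8617

The normal system XᵀX·[a, b]ᵀ = XᵀP is [[136, 826]; [826, 6100]]·[a, b]ᵀ = [1246, 8672]ᵀ.
Determinant 136·6100 − 826² = 147324.
a = (1246·6100 − 826·8672)/147324 = 109382/36831; b = (136·8672 − 826·1246)/147324 = 37549/36831.
At h = -2: P̂ = (109382/36831)·(-2) + (37549/36831)·(4) = -22856/12277.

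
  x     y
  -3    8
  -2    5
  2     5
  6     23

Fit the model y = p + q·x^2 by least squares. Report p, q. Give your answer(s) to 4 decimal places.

Forming MᵀM = [[4, 53]; [53, 1409]] and Mᵀy = [41, 940]ᵀ gives MᵀM·[p, q]ᵀ = Mᵀy.
Eliminating q: 1409·(row 1) − 53·(row 2) gives 2827·p = 1409·41 − 53·940 = 7949, so p = 7949/2827.
Then q = (940 − 53·(7949/2827))/1409 = 1587/2827.

p = 2.8118, q = 0.5614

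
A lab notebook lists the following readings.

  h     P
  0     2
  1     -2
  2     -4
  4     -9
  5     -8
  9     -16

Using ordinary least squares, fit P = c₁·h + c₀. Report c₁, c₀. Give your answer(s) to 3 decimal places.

Entries of MᵀM: Σh·h = 127, Σh = 21, Σ1 = 6.
And Σh·P = -230, ΣP = -37.
So MᵀM·[c₁, c₀]ᵀ = MᵀP: [[127, 21]; [21, 6]]·[c₁, c₀]ᵀ = [-230, -37]ᵀ.
Eliminating c₀: 6·(row 1) − 21·(row 2) gives 321·c₁ = 6·(-230) − 21·(-37) = -603, so c₁ = -201/107.
Then c₀ = ((-37) − 21·(-201/107))/6 = 131/321.

c₁ = -1.879, c₀ = 0.408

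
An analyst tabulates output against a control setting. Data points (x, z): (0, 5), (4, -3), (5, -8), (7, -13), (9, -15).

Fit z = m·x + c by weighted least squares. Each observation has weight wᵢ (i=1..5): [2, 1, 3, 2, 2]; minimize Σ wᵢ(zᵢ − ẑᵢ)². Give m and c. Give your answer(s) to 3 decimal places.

m = -2.329, c = 4.578

Sums needed: Σwᵢ·x·x = 351, Σwᵢ·x = 51, Σwᵢ·1 = 10.
Moment sums: Σwᵢ·x·z = -584, Σwᵢ·z = -73.
Normal equations: [[351, 51]; [51, 10]]·[m, c]ᵀ = [-584, -73]ᵀ.
det = 351·10 − 51² = 909.
m = ((-584)·10 − 51·(-73))/909 = -2117/909; c = (351·(-73) − 51·(-584))/909 = 1387/303.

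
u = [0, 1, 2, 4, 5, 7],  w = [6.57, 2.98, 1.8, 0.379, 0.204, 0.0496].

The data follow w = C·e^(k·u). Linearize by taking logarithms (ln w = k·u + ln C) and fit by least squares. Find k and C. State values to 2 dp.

With ln wᵢ as the transformed response and uᵢ as the regressor:
AᵀA = [[95.0000, 19.0000]; [19.0000, 6]], rhs = [-30.5879, -2.0014]ᵀ  (here Σu = 19.0000, Σ(u)² = 95.0000, Σln w = -2.0014, Σu·ln w = -30.5879).
Slope k = (n·Σu·ln w − Σu·Σln w)/(n·Σ(u)² − (Σu)²) = (6·-30.5879 − 19.0000·-2.0014)/209.0000 = -0.69618; ln C = (Σln w − k·Σu)/n = 1.87099, so C = exp(1.87099) = 6.49475.

k = -0.70, C = 6.49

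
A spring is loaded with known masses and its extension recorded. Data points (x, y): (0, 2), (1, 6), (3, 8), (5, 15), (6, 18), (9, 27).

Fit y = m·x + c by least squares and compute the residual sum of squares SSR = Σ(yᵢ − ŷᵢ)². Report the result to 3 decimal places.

SSR = 6.762

From the data, Σx·x = 152, Σx = 24, Σ1 = 6.
And Σx·y = 456, Σy = 76.
AᵀA·[m, c]ᵀ = Aᵀy becomes [[152, 24]; [24, 6]]·[m, c]ᵀ = [456, 76]ᵀ.
Δ = 152·6 − 24² = 336.
m = (456·6 − 24·76)/336 = 19/7; c = (152·76 − 24·456)/336 = 38/21.
Residuals: 4/21, 31/21, -41/21, -8/21, -2/21, 16/21; SSR = 142/21.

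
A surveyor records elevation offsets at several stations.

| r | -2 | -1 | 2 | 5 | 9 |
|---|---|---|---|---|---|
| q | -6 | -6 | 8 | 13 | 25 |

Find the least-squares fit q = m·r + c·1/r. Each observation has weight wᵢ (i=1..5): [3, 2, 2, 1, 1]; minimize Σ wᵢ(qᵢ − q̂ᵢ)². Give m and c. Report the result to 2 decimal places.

m = 2.67, c = 3.13

From the data, Σwᵢ·r·r = 128, Σwᵢ·r·1/r = 9, Σwᵢ·1/r·1/r = 26749/8100.
For XᵀWq: Σwᵢ·r·q = 370, Σwᵢ·1/r·q = 1547/45.
XᵀWX·[m, c]ᵀ = XᵀWq becomes [[128, 9]; [9, 26749/8100]]·[m, c]ᵀ = [370, 1547/45]ᵀ.
Eliminating c: (26749/8100)·(row 1) − 9·(row 2) gives (691943/2025)·m = (26749/8100)·370 − 9·(1547/45) = 739099/810, so m = 3695495/1383886.
Then c = ((1547/45) − 9·(3695495/1383886))/(26749/8100) = 2167470/691943.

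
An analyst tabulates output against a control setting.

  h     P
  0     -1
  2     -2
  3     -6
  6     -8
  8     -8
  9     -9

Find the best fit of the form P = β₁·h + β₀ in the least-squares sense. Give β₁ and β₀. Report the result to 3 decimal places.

Compute the Gram sums: Σh·h = 194, Σh = 28, Σ1 = 6.
Right-hand side: Σh·P = -215, ΣP = -34.
Determinant 194·6 − 28² = 380.
β₁ = ((-215)·6 − 28·(-34))/380 = -169/190; β₀ = (194·(-34) − 28·(-215))/380 = -144/95.

β₁ = -0.889, β₀ = -1.516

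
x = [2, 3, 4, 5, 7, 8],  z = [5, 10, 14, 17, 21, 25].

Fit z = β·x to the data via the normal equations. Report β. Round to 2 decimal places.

The normal equations are: 167·β = 528.
β = 528/167 = 3.16168.

β = 3.16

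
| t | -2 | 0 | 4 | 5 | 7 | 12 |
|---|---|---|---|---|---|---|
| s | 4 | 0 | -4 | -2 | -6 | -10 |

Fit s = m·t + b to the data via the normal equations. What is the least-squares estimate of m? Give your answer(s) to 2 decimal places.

m = -0.94

XᵀX·[m, b]ᵀ = Xᵀs reads: 238·m + 26·b = -196;  26·m + 6·b = -18.
(Σt·t = 238, Σt = 26, Σ1 = 6, Σt·s = -196, Σs = -18.)
Determinant 238·6 − 26² = 752.
m = ((-196)·6 − 26·(-18))/752 = -177/188; b = (238·(-18) − 26·(-196))/752 = 203/188.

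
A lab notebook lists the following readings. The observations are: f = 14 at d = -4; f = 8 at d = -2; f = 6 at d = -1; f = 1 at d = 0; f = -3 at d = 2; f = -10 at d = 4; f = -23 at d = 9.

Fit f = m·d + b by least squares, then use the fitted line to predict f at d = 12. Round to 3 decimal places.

f̂ = -32.073

The normal equations are: 122·m + 8·b = -331;  8·m + 7·b = -7.
(Σd·d = 122, Σd = 8, Σ1 = 7, Σd·f = -331, Σf = -7.)
Δ = 122·7 − 8² = 790.
m = ((-331)·7 − 8·(-7))/790 = -2261/790; b = (122·(-7) − 8·(-331))/790 = 897/395.
At d = 12: f̂ = (-2261/790)·(12) + (897/395)·(1) = -12669/395.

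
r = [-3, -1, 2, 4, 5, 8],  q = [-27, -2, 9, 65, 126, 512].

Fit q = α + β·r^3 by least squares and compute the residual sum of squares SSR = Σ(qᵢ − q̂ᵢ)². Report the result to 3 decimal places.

SSR = 3.329

AᵀA·[α, β]ᵀ = Aᵀq reads: 6·α + 681·β = 683;  681·α + 282659·β = 282857.
(Σ1 = 6, Σr^3 = 681, Σr^3·r^3 = 282659, Σq = 683, Σr^3·q = 282857.)
det = 6·282659 − 681² = 1232193.
α = (683·282659 − 681·282857)/1232193 = 430480/1232193; β = (6·282857 − 681·683)/1232193 = 410673/410731.
Residuals: -435178/1232193, -1662847/1232193, 803105/1232193, 812849/1232193, 823463/1232193, -341392/1232193; SSR = 4102264/1232193.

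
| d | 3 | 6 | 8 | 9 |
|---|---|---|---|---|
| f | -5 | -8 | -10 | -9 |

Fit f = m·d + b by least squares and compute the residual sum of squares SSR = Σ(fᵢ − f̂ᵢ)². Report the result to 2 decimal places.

SSR = 1.81

With design matrix A, AᵀA = [[190, 26]; [26, 4]] and Aᵀf = [-224, -32]ᵀ.
det = 190·4 − 26² = 84.
m = ((-224)·4 − 26·(-32))/84 = -16/21; b = (190·(-32) − 26·(-224))/84 = -64/21.
Residuals: 1/3, -8/21, -6/7, 19/21; SSR = 38/21.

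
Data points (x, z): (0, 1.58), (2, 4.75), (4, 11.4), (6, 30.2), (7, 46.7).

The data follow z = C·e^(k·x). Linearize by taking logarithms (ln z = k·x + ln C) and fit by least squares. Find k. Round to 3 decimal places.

k = 0.480

Let Y = ln z. Fitting Y = k·x + ln C by least squares:
Over the data: Σx = 19.0000, Σ(x)² = 105.0000, Σln z = 11.7008, Σx·ln z = 60.2040.
Normal system: [[105.0000, 19.0000]; [19.0000, 5]]·[k, ln C]ᵀ = [60.2040, 11.7008]ᵀ.
Slope k = (n·Σx·ln z − Σx·Σln z)/(n·Σ(x)² − (Σx)²) = (5·60.2040 − 19.0000·11.7008)/164.0000 = 0.47991; ln C = (Σln z − k·Σx)/n = 0.51649.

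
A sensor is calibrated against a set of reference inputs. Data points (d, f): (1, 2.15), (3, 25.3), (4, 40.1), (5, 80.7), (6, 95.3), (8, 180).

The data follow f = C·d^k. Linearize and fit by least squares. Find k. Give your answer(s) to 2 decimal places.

Let Y = ln f. Fitting Y = k·ln d + ln C by least squares:
AᵀA = [[13.2535, 7.9655]; [7.9655, 6]], rhs = [34.6969, 21.8284]ᵀ  (here Σln d = 7.9655, Σ(ln d)² = 13.2535, Σln f = 21.8284, Σln d·ln f = 34.6969).
Slope k = (n·Σln d·ln f − Σln d·Σln f)/(n·Σ(ln d)² − (Σln d)²) = (6·34.6969 − 7.9655·21.8284)/16.0713 = 2.13465; ln C = (Σln f − k·Σln d)/n = 0.80412.

k = 2.13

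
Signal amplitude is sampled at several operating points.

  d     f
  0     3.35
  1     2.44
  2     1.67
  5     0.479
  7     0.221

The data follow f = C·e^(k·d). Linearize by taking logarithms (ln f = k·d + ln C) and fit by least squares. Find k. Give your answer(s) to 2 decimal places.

Taking logs, ln f = k·d + ln C, so regress ln f on d.
AᵀA = [[79.0000, 15.0000]; [15.0000, 5]], rhs = [-12.3298, 0.3681]ᵀ  (here Σd = 15.0000, Σ(d)² = 79.0000, Σln f = 0.3681, Σd·ln f = -12.3298).
Δ = 79.0000·5 − (15.0000)² = 170.0000; k = (-12.3298·5 − 15.0000·0.3681)/170.0000 = -0.39512, ln C = (79.0000·0.3681 − 15.0000·-12.3298)/170.0000 = 1.25900.

k = -0.40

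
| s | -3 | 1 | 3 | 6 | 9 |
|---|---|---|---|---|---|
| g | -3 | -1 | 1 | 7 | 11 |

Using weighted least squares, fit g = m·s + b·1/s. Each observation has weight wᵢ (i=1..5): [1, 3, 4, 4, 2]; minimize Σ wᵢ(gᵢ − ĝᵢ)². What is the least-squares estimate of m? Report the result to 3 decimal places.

Normal-equation sums: Σwᵢ·s·s = 354, Σwᵢ·s·1/s = 14, Σwᵢ·1/s·1/s = 299/81.
For AᵀWg: Σwᵢ·s·g = 384, Σwᵢ·1/s·g = 58/9.
So AᵀWA·[m, b]ᵀ = AᵀWg: [[354, 14]; [14, 299/81]]·[m, b]ᵀ = [384, 58/9]ᵀ.
Δ = 354·(299/81) − 14² = 29990/27.
m = (384·(299/81) − 14·(58/9))/(29990/27) = 17918/14995; b = (354·(58/9) − 14·384)/(29990/27) = -41778/14995.

m = 1.195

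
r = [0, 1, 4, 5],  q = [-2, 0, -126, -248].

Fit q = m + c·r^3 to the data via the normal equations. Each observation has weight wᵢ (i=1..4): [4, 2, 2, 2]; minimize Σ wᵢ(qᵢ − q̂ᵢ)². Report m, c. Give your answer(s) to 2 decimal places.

Forming MᵀWM = [[10, 380]; [380, 39444]] and MᵀWq = [-756, -78128]ᵀ gives MᵀWM·[m, c]ᵀ = MᵀWq.
Determinant 10·39444 − 380² = 250040.
m = ((-756)·39444 − 380·(-78128))/250040 = -862/1645; c = (10·(-78128) − 380·(-756))/250040 = -650/329.

m = -0.52, c = -1.98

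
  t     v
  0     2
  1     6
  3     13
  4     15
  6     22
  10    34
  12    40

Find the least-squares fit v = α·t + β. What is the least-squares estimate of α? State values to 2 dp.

The normal equations are: 306·α + 36·β = 1057;  36·α + 7·β = 132.
(Σt·t = 306, Σt = 36, Σ1 = 7, Σt·v = 1057, Σv = 132.)
det = 306·7 − 36² = 846.
α = (1057·7 − 36·132)/846 = 2647/846; β = (306·132 − 36·1057)/846 = 130/47.

α = 3.13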